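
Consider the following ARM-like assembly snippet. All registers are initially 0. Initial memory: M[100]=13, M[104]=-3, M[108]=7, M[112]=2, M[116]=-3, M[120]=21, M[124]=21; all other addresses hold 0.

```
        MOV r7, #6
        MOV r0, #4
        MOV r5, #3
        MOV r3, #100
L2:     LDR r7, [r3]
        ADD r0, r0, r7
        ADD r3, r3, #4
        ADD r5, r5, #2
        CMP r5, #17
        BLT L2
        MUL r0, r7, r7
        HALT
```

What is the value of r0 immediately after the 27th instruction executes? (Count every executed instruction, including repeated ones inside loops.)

23

MOV r7, #6 → r7=6
MOV r0, #4 → r0=4
MOV r5, #3 → r5=3
MOV r3, #100 → r3=100
LDR r7, [r3] → r7=M[100]=13
ADD r0, r0, r7 → r0=4+13=17
ADD r3, r3, #4 → r3=100+4=104
ADD r5, r5, #2 → r5=3+2=5
CMP r5, #17  (cmp 5,17)
BLT L2: taken
LDR r7, [r3] → r7=M[104]=-3
ADD r0, r0, r7 → r0=17+(-3)=14
ADD r3, r3, #4 → r3=104+4=108
ADD r5, r5, #2 → r5=5+2=7
CMP r5, #17  (cmp 7,17)
BLT L2: taken
LDR r7, [r3] → r7=M[108]=7
ADD r0, r0, r7 → r0=14+7=21
ADD r3, r3, #4 → r3=108+4=112
ADD r5, r5, #2 → r5=7+2=9
CMP r5, #17  (cmp 9,17)
BLT L2: taken
LDR r7, [r3] → r7=M[112]=2
ADD r0, r0, r7 → r0=21+2=23
ADD r3, r3, #4 → r3=112+4=116
ADD r5, r5, #2 → r5=9+2=11
CMP r5, #17  (cmp 11,17)
After step 27: r0 = 23.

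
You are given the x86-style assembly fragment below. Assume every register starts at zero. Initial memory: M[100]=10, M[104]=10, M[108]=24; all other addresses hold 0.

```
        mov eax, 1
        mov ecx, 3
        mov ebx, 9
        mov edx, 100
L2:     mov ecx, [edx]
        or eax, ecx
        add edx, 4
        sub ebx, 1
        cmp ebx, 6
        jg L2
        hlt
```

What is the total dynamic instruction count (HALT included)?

23

after mov eax, 1: eax=1
after mov ecx, 3: ecx=3
after mov ebx, 9: ebx=9
after mov edx, 100: edx=100
after mov ecx, [edx]: ecx=M[100]=10
after or eax, ecx: eax=1|10=11
after add edx, 4: edx=100+4=104
after sub ebx, 1: ebx=9-1=8
cmp ebx, 6  (cmp 8,6)
jg L2: taken
after mov ecx, [edx]: ecx=M[104]=10
after or eax, ecx: eax=11|10=11
after add edx, 4: edx=104+4=108
after sub ebx, 1: ebx=8-1=7
cmp ebx, 6  (cmp 7,6)
jg L2: taken
after mov ecx, [edx]: ecx=M[108]=24
after or eax, ecx: eax=11|24=27
after add edx, 4: edx=108+4=112
after sub ebx, 1: ebx=7-1=6
cmp ebx, 6  (cmp 6,6)
jg L2: not taken
halt.
Total executed instructions: 23.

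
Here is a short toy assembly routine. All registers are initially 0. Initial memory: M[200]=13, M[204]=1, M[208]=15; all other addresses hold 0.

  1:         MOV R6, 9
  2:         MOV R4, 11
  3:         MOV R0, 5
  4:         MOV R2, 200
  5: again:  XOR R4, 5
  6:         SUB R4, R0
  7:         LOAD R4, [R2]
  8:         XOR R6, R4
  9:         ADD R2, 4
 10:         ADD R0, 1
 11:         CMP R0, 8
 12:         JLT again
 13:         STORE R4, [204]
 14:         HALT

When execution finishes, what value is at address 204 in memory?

R6=9
R4=11
R0=5
R2=200
R4=11^5=14
R4=14-5=9
R4=M[200]=13
R6=9^13=4
R2=200+4=204
R0=5+1=6
CMP R0, 8  (cmp 6,8)
JLT again: taken
R4=13^5=8
R4=8-6=2
R4=M[204]=1
R6=4^1=5
R2=204+4=208
R0=6+1=7
CMP R0, 8  (cmp 7,8)
JLT again: taken
R4=1^5=4
R4=4-7=-3
R4=M[208]=15
R6=5^15=10
R2=208+4=212
R0=7+1=8
CMP R0, 8  (cmp 8,8)
JLT again: not taken
STORE R4, [204] → M[204]=15
halt.

15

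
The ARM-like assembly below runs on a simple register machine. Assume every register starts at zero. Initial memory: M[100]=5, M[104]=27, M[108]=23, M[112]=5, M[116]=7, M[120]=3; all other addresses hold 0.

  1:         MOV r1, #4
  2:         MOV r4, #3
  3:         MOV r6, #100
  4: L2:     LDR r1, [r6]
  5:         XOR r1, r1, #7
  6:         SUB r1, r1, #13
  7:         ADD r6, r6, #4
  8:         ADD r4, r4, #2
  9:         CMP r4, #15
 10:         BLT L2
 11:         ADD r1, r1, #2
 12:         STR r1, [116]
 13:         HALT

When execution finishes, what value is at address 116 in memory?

MOV r1, #4 → r1=4
MOV r4, #3 → r4=3
MOV r6, #100 → r6=100
LDR r1, [r6] → r1=M[100]=5
XOR r1, r1, #7 → r1=5^7=2
SUB r1, r1, #13 → r1=2-13=-11
ADD r6, r6, #4 → r6=100+4=104
ADD r4, r4, #2 → r4=3+2=5
CMP r4, #15  (cmp 5,15)
BLT L2: taken
LDR r1, [r6] → r1=M[104]=27
XOR r1, r1, #7 → r1=27^7=28
SUB r1, r1, #13 → r1=28-13=15
ADD r6, r6, #4 → r6=104+4=108
ADD r4, r4, #2 → r4=5+2=7
CMP r4, #15  (cmp 7,15)
BLT L2: taken
LDR r1, [r6] → r1=M[108]=23
XOR r1, r1, #7 → r1=23^7=16
SUB r1, r1, #13 → r1=16-13=3
ADD r6, r6, #4 → r6=108+4=112
ADD r4, r4, #2 → r4=7+2=9
CMP r4, #15  (cmp 9,15)
BLT L2: taken
LDR r1, [r6] → r1=M[112]=5
XOR r1, r1, #7 → r1=5^7=2
SUB r1, r1, #13 → r1=2-13=-11
ADD r6, r6, #4 → r6=112+4=116
ADD r4, r4, #2 → r4=9+2=11
CMP r4, #15  (cmp 11,15)
BLT L2: taken
LDR r1, [r6] → r1=M[116]=7
XOR r1, r1, #7 → r1=7^7=0
SUB r1, r1, #13 → r1=0-13=-13
ADD r6, r6, #4 → r6=116+4=120
ADD r4, r4, #2 → r4=11+2=13
CMP r4, #15  (cmp 13,15)
BLT L2: taken
LDR r1, [r6] → r1=M[120]=3
XOR r1, r1, #7 → r1=3^7=4
SUB r1, r1, #13 → r1=4-13=-9
ADD r6, r6, #4 → r6=120+4=124
ADD r4, r4, #2 → r4=13+2=15
CMP r4, #15  (cmp 15,15)
BLT L2: not taken
ADD r1, r1, #2 → r1=(-9)+2=-7
STR r1, [116] → M[116]=-7
halt.

-7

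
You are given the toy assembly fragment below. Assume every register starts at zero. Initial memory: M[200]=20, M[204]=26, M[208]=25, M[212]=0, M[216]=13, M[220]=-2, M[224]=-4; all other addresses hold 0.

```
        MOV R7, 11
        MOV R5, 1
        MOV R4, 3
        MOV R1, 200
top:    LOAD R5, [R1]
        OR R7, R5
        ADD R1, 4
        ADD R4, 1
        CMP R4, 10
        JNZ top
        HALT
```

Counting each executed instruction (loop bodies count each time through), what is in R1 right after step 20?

after MOV R7, 11: R7=11
after MOV R5, 1: R5=1
after MOV R4, 3: R4=3
after MOV R1, 200: R1=200
after LOAD R5, [R1]: R5=M[200]=20
after OR R7, R5: R7=11|20=31
after ADD R1, 4: R1=200+4=204
after ADD R4, 1: R4=3+1=4
CMP R4, 10  (cmp 4,10)
JNZ top: taken
after LOAD R5, [R1]: R5=M[204]=26
after OR R7, R5: R7=31|26=31
after ADD R1, 4: R1=204+4=208
after ADD R4, 1: R4=4+1=5
CMP R4, 10  (cmp 5,10)
JNZ top: taken
after LOAD R5, [R1]: R5=M[208]=25
after OR R7, R5: R7=31|25=31
after ADD R1, 4: R1=208+4=212
after ADD R4, 1: R4=5+1=6
After step 20: R1 = 212.

212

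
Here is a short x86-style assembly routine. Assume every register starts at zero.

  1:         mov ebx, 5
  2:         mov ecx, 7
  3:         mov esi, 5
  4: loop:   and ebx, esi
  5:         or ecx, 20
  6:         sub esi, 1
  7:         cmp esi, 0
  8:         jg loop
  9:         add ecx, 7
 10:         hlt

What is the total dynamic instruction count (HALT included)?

after mov ebx, 5: ebx=5
after mov ecx, 7: ecx=7
after mov esi, 5: esi=5
after and ebx, esi: ebx=5&5=5
after or ecx, 20: ecx=7|20=23
after sub esi, 1: esi=5-1=4
cmp esi, 0  (cmp 4,0)
jg loop: taken
after and ebx, esi: ebx=5&4=4
after or ecx, 20: ecx=23|20=23
after sub esi, 1: esi=4-1=3
cmp esi, 0  (cmp 3,0)
jg loop: taken
after and ebx, esi: ebx=4&3=0
after or ecx, 20: ecx=23|20=23
after sub esi, 1: esi=3-1=2
cmp esi, 0  (cmp 2,0)
jg loop: taken
after and ebx, esi: ebx=0&2=0
after or ecx, 20: ecx=23|20=23
after sub esi, 1: esi=2-1=1
cmp esi, 0  (cmp 1,0)
jg loop: taken
after and ebx, esi: ebx=0&1=0
after or ecx, 20: ecx=23|20=23
after sub esi, 1: esi=1-1=0
cmp esi, 0  (cmp 0,0)
jg loop: not taken
after add ecx, 7: ecx=23+7=30
halt.
Total executed instructions: 30.

30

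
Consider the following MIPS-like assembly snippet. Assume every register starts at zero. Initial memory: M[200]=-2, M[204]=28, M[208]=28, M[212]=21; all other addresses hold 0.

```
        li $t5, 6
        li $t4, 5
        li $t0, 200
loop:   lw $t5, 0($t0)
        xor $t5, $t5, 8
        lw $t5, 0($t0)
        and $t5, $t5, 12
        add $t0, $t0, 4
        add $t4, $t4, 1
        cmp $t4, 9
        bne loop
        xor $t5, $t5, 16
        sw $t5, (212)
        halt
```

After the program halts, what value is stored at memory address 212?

20

$t5=6
$t4=5
$t0=200
$t5=M[200]=-2
$t5=(-2)^8=-10
$t5=M[200]=-2
$t5=(-2)&12=12
$t0=200+4=204
$t4=5+1=6
cmp $t4, 9  (cmp 6,9)
bne loop: taken
$t5=M[204]=28
$t5=28^8=20
$t5=M[204]=28
$t5=28&12=12
$t0=204+4=208
$t4=6+1=7
cmp $t4, 9  (cmp 7,9)
bne loop: taken
$t5=M[208]=28
$t5=28^8=20
$t5=M[208]=28
$t5=28&12=12
$t0=208+4=212
$t4=7+1=8
cmp $t4, 9  (cmp 8,9)
bne loop: taken
$t5=M[212]=21
$t5=21^8=29
$t5=M[212]=21
$t5=21&12=4
$t0=212+4=216
$t4=8+1=9
cmp $t4, 9  (cmp 9,9)
bne loop: not taken
$t5=4^16=20
sw $t5, (212) → M[212]=20
halt.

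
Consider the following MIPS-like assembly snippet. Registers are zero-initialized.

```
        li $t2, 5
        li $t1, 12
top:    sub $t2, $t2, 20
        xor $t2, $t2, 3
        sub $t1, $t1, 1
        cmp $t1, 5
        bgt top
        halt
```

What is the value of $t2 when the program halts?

after li $t2, 5: $t2=5
after li $t1, 12: $t1=12
after sub $t2, $t2, 20: $t2=5-20=-15
after xor $t2, $t2, 3: $t2=(-15)^3=-14
after sub $t1, $t1, 1: $t1=12-1=11
cmp $t1, 5  (cmp 11,5)
bgt top: taken
after sub $t2, $t2, 20: $t2=(-14)-20=-34
after xor $t2, $t2, 3: $t2=(-34)^3=-35
after sub $t1, $t1, 1: $t1=11-1=10
cmp $t1, 5  (cmp 10,5)
bgt top: taken
after sub $t2, $t2, 20: $t2=(-35)-20=-55
after xor $t2, $t2, 3: $t2=(-55)^3=-54
after sub $t1, $t1, 1: $t1=10-1=9
cmp $t1, 5  (cmp 9,5)
bgt top: taken
after sub $t2, $t2, 20: $t2=(-54)-20=-74
after xor $t2, $t2, 3: $t2=(-74)^3=-75
after sub $t1, $t1, 1: $t1=9-1=8
cmp $t1, 5  (cmp 8,5)
bgt top: taken
after sub $t2, $t2, 20: $t2=(-75)-20=-95
after xor $t2, $t2, 3: $t2=(-95)^3=-94
after sub $t1, $t1, 1: $t1=8-1=7
cmp $t1, 5  (cmp 7,5)
bgt top: taken
after sub $t2, $t2, 20: $t2=(-94)-20=-114
after xor $t2, $t2, 3: $t2=(-114)^3=-115
after sub $t1, $t1, 1: $t1=7-1=6
cmp $t1, 5  (cmp 6,5)
bgt top: taken
after sub $t2, $t2, 20: $t2=(-115)-20=-135
after xor $t2, $t2, 3: $t2=(-135)^3=-134
after sub $t1, $t1, 1: $t1=6-1=5
cmp $t1, 5  (cmp 5,5)
bgt top: not taken
halt.

-134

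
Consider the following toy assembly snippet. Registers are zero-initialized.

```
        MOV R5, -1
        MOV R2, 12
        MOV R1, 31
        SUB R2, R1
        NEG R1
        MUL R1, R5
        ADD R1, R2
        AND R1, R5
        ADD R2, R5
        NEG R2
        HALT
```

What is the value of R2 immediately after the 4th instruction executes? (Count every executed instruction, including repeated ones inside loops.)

MOV R5, -1 → R5=-1
MOV R2, 12 → R2=12
MOV R1, 31 → R1=31
SUB R2, R1 → R2=12-31=-19
After step 4: R2 = -19.

-19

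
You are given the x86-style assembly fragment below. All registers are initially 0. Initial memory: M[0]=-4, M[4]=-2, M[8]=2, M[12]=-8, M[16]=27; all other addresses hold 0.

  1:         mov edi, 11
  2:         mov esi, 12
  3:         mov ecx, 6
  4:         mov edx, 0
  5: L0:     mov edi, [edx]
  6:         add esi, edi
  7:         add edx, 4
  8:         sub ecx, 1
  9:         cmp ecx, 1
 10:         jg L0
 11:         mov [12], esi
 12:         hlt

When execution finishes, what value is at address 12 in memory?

27

mov edi, 11 → edi=11
mov esi, 12 → esi=12
mov ecx, 6 → ecx=6
mov edx, 0 → edx=0
mov edi, [edx] → edi=M[0]=-4
add esi, edi → esi=12+(-4)=8
add edx, 4 → edx=0+4=4
sub ecx, 1 → ecx=6-1=5
cmp ecx, 1  (cmp 5,1)
jg L0: taken
mov edi, [edx] → edi=M[4]=-2
add esi, edi → esi=8+(-2)=6
add edx, 4 → edx=4+4=8
sub ecx, 1 → ecx=5-1=4
cmp ecx, 1  (cmp 4,1)
jg L0: taken
mov edi, [edx] → edi=M[8]=2
add esi, edi → esi=6+2=8
add edx, 4 → edx=8+4=12
sub ecx, 1 → ecx=4-1=3
cmp ecx, 1  (cmp 3,1)
jg L0: taken
mov edi, [edx] → edi=M[12]=-8
add esi, edi → esi=8+(-8)=0
add edx, 4 → edx=12+4=16
sub ecx, 1 → ecx=3-1=2
cmp ecx, 1  (cmp 2,1)
jg L0: taken
mov edi, [edx] → edi=M[16]=27
add esi, edi → esi=0+27=27
add edx, 4 → edx=16+4=20
sub ecx, 1 → ecx=2-1=1
cmp ecx, 1  (cmp 1,1)
jg L0: not taken
mov [12], esi → M[12]=27
halt.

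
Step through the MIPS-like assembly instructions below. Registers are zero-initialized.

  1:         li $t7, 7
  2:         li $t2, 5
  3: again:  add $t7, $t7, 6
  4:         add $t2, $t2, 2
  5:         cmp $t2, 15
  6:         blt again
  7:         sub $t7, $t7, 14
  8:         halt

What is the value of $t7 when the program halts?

li $t7, 7 → $t7=7
li $t2, 5 → $t2=5
add $t7, $t7, 6 → $t7=7+6=13
add $t2, $t2, 2 → $t2=5+2=7
cmp $t2, 15  (cmp 7,15)
blt again: taken
add $t7, $t7, 6 → $t7=13+6=19
add $t2, $t2, 2 → $t2=7+2=9
cmp $t2, 15  (cmp 9,15)
blt again: taken
add $t7, $t7, 6 → $t7=19+6=25
add $t2, $t2, 2 → $t2=9+2=11
cmp $t2, 15  (cmp 11,15)
blt again: taken
add $t7, $t7, 6 → $t7=25+6=31
add $t2, $t2, 2 → $t2=11+2=13
cmp $t2, 15  (cmp 13,15)
blt again: taken
add $t7, $t7, 6 → $t7=31+6=37
add $t2, $t2, 2 → $t2=13+2=15
cmp $t2, 15  (cmp 15,15)
blt again: not taken
sub $t7, $t7, 14 → $t7=37-14=23
halt.

23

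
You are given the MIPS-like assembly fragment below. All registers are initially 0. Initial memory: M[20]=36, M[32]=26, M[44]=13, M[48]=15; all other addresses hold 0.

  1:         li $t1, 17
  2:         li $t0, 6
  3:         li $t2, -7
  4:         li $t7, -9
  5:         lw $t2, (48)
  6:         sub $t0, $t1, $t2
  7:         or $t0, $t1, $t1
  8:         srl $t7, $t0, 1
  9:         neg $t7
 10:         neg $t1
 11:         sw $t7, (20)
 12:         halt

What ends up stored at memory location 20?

-8

$t1=17
$t0=6
$t2=-7
$t7=-9
$t2=M[48]=15
$t0=17-15=2
$t0=17|17=17
$t7=17>>1=8
$t7=-(8)=-8
$t1=-(17)=-17
sw $t7, (20) → M[20]=-8
halt.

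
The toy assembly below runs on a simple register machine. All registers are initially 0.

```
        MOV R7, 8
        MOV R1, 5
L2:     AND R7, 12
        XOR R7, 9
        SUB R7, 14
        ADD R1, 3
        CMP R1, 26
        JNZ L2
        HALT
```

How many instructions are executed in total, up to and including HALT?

after MOV R7, 8: R7=8
after MOV R1, 5: R1=5
after AND R7, 12: R7=8&12=8
after XOR R7, 9: R7=8^9=1
after SUB R7, 14: R7=1-14=-13
after ADD R1, 3: R1=5+3=8
CMP R1, 26  (cmp 8,26)
JNZ L2: taken
after AND R7, 12: R7=(-13)&12=0
after XOR R7, 9: R7=0^9=9
after SUB R7, 14: R7=9-14=-5
after ADD R1, 3: R1=8+3=11
CMP R1, 26  (cmp 11,26)
JNZ L2: taken
after AND R7, 12: R7=(-5)&12=8
after XOR R7, 9: R7=8^9=1
after SUB R7, 14: R7=1-14=-13
after ADD R1, 3: R1=11+3=14
CMP R1, 26  (cmp 14,26)
JNZ L2: taken
after AND R7, 12: R7=(-13)&12=0
after XOR R7, 9: R7=0^9=9
after SUB R7, 14: R7=9-14=-5
after ADD R1, 3: R1=14+3=17
CMP R1, 26  (cmp 17,26)
JNZ L2: taken
after AND R7, 12: R7=(-5)&12=8
after XOR R7, 9: R7=8^9=1
after SUB R7, 14: R7=1-14=-13
after ADD R1, 3: R1=17+3=20
CMP R1, 26  (cmp 20,26)
JNZ L2: taken
after AND R7, 12: R7=(-13)&12=0
after XOR R7, 9: R7=0^9=9
after SUB R7, 14: R7=9-14=-5
after ADD R1, 3: R1=20+3=23
CMP R1, 26  (cmp 23,26)
JNZ L2: taken
after AND R7, 12: R7=(-5)&12=8
after XOR R7, 9: R7=8^9=1
after SUB R7, 14: R7=1-14=-13
after ADD R1, 3: R1=23+3=26
CMP R1, 26  (cmp 26,26)
JNZ L2: not taken
halt.
Total executed instructions: 45.

45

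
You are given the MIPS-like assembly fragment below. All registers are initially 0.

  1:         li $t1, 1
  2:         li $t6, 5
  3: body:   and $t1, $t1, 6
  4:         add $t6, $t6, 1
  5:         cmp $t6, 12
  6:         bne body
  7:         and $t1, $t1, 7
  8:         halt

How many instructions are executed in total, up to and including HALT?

32

$t1=1
$t6=5
$t1=1&6=0
$t6=5+1=6
cmp $t6, 12  (cmp 6,12)
bne body: taken
$t1=0&6=0
$t6=6+1=7
cmp $t6, 12  (cmp 7,12)
bne body: taken
$t1=0&6=0
$t6=7+1=8
cmp $t6, 12  (cmp 8,12)
bne body: taken
$t1=0&6=0
$t6=8+1=9
cmp $t6, 12  (cmp 9,12)
bne body: taken
$t1=0&6=0
$t6=9+1=10
cmp $t6, 12  (cmp 10,12)
bne body: taken
$t1=0&6=0
$t6=10+1=11
cmp $t6, 12  (cmp 11,12)
bne body: taken
$t1=0&6=0
$t6=11+1=12
cmp $t6, 12  (cmp 12,12)
bne body: not taken
$t1=0&7=0
halt.
Total executed instructions: 32.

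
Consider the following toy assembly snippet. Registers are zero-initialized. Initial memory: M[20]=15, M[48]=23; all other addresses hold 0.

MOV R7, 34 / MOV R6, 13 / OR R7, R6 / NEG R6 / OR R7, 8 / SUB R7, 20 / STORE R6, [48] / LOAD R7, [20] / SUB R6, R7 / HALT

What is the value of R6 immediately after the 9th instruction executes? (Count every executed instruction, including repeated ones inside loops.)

-28

after MOV R7, 34: R7=34
after MOV R6, 13: R6=13
after OR R7, R6: R7=34|13=47
after NEG R6: R6=-(13)=-13
after OR R7, 8: R7=47|8=47
after SUB R7, 20: R7=47-20=27
STORE R6, [48] → M[48]=-13
after LOAD R7, [20]: R7=M[20]=15
after SUB R6, R7: R6=(-13)-15=-28
After step 9: R6 = -28.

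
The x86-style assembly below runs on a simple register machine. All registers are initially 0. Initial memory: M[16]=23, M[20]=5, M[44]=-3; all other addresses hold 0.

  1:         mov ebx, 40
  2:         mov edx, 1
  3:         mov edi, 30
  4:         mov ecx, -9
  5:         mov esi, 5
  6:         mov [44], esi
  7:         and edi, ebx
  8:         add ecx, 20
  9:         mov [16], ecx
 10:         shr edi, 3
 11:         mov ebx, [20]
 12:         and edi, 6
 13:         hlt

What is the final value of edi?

0

mov ebx, 40 → ebx=40
mov edx, 1 → edx=1
mov edi, 30 → edi=30
mov ecx, -9 → ecx=-9
mov esi, 5 → esi=5
mov [44], esi → M[44]=5
and edi, ebx → edi=30&40=8
add ecx, 20 → ecx=(-9)+20=11
mov [16], ecx → M[16]=11
shr edi, 3 → edi=8>>3=1
mov ebx, [20] → ebx=M[20]=5
and edi, 6 → edi=1&6=0
halt.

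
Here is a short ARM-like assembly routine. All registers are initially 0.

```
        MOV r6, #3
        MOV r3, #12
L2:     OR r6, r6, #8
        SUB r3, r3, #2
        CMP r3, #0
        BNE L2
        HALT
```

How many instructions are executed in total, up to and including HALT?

MOV r6, #3 → r6=3
MOV r3, #12 → r3=12
OR r6, r6, #8 → r6=3|8=11
SUB r3, r3, #2 → r3=12-2=10
CMP r3, #0  (cmp 10,0)
BNE L2: taken
OR r6, r6, #8 → r6=11|8=11
SUB r3, r3, #2 → r3=10-2=8
CMP r3, #0  (cmp 8,0)
BNE L2: taken
OR r6, r6, #8 → r6=11|8=11
SUB r3, r3, #2 → r3=8-2=6
CMP r3, #0  (cmp 6,0)
BNE L2: taken
OR r6, r6, #8 → r6=11|8=11
SUB r3, r3, #2 → r3=6-2=4
CMP r3, #0  (cmp 4,0)
BNE L2: taken
OR r6, r6, #8 → r6=11|8=11
SUB r3, r3, #2 → r3=4-2=2
CMP r3, #0  (cmp 2,0)
BNE L2: taken
OR r6, r6, #8 → r6=11|8=11
SUB r3, r3, #2 → r3=2-2=0
CMP r3, #0  (cmp 0,0)
BNE L2: not taken
halt.
Total executed instructions: 27.

27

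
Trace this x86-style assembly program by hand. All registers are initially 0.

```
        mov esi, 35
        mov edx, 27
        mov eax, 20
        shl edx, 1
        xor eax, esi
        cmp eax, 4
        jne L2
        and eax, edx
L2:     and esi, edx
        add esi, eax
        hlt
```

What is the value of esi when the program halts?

89

esi=35
edx=27
eax=20
edx=27<<1=54
eax=20^35=55
cmp eax, 4  (cmp 55,4)
jne L2: taken
esi=35&54=34
esi=34+55=89
halt.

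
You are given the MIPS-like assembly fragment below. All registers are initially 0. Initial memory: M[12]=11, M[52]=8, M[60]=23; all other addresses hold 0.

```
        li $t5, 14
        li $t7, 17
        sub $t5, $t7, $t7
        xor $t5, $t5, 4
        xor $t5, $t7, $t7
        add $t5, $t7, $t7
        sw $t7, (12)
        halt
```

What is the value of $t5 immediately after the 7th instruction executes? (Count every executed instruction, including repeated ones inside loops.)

li $t5, 14 → $t5=14
li $t7, 17 → $t7=17
sub $t5, $t7, $t7 → $t5=17-17=0
xor $t5, $t5, 4 → $t5=0^4=4
xor $t5, $t7, $t7 → $t5=17^17=0
add $t5, $t7, $t7 → $t5=17+17=34
sw $t7, (12) → M[12]=17
After step 7: $t5 = 34.

34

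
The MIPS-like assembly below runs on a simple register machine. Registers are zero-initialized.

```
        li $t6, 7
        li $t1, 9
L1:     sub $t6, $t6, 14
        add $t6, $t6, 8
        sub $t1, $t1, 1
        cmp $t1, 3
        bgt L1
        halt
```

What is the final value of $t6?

-29

after li $t6, 7: $t6=7
after li $t1, 9: $t1=9
after sub $t6, $t6, 14: $t6=7-14=-7
after add $t6, $t6, 8: $t6=(-7)+8=1
after sub $t1, $t1, 1: $t1=9-1=8
cmp $t1, 3  (cmp 8,3)
bgt L1: taken
after sub $t6, $t6, 14: $t6=1-14=-13
after add $t6, $t6, 8: $t6=(-13)+8=-5
after sub $t1, $t1, 1: $t1=8-1=7
cmp $t1, 3  (cmp 7,3)
bgt L1: taken
after sub $t6, $t6, 14: $t6=(-5)-14=-19
after add $t6, $t6, 8: $t6=(-19)+8=-11
after sub $t1, $t1, 1: $t1=7-1=6
cmp $t1, 3  (cmp 6,3)
bgt L1: taken
after sub $t6, $t6, 14: $t6=(-11)-14=-25
after add $t6, $t6, 8: $t6=(-25)+8=-17
after sub $t1, $t1, 1: $t1=6-1=5
cmp $t1, 3  (cmp 5,3)
bgt L1: taken
after sub $t6, $t6, 14: $t6=(-17)-14=-31
after add $t6, $t6, 8: $t6=(-31)+8=-23
after sub $t1, $t1, 1: $t1=5-1=4
cmp $t1, 3  (cmp 4,3)
bgt L1: taken
after sub $t6, $t6, 14: $t6=(-23)-14=-37
after add $t6, $t6, 8: $t6=(-37)+8=-29
after sub $t1, $t1, 1: $t1=4-1=3
cmp $t1, 3  (cmp 3,3)
bgt L1: not taken
halt.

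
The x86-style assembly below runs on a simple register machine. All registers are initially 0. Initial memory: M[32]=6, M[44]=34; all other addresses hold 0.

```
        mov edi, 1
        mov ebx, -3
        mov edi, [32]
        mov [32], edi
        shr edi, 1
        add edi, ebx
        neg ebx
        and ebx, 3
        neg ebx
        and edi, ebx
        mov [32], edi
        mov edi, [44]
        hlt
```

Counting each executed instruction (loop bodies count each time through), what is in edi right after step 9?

mov edi, 1 → edi=1
mov ebx, -3 → ebx=-3
mov edi, [32] → edi=M[32]=6
mov [32], edi → M[32]=6
shr edi, 1 → edi=6>>1=3
add edi, ebx → edi=3+(-3)=0
neg ebx → ebx=-(-3)=3
and ebx, 3 → ebx=3&3=3
neg ebx → ebx=-(3)=-3
After step 9: edi = 0.

0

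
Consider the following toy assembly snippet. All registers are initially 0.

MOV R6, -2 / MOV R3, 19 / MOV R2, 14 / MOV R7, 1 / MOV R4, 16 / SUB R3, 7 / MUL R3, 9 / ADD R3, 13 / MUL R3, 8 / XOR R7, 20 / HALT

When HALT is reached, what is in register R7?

21

R6=-2
R3=19
R2=14
R7=1
R4=16
R3=19-7=12
R3=12*9=108
R3=108+13=121
R3=121*8=968
R7=1^20=21
halt.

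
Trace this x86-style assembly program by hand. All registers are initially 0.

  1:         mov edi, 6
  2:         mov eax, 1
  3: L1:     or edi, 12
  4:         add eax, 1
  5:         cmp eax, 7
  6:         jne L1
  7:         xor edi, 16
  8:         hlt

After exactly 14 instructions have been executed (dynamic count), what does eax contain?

mov edi, 6 → edi=6
mov eax, 1 → eax=1
or edi, 12 → edi=6|12=14
add eax, 1 → eax=1+1=2
cmp eax, 7  (cmp 2,7)
jne L1: taken
or edi, 12 → edi=14|12=14
add eax, 1 → eax=2+1=3
cmp eax, 7  (cmp 3,7)
jne L1: taken
or edi, 12 → edi=14|12=14
add eax, 1 → eax=3+1=4
cmp eax, 7  (cmp 4,7)
jne L1: taken
After step 14: eax = 4.

4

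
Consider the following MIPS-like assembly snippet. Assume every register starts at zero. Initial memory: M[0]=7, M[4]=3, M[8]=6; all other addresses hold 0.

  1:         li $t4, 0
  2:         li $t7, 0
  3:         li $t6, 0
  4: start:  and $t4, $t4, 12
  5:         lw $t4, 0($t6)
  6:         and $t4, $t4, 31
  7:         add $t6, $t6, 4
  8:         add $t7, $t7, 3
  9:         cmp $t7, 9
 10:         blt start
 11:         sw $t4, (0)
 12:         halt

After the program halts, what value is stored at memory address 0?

6

after li $t4, 0: $t4=0
after li $t7, 0: $t7=0
after li $t6, 0: $t6=0
after and $t4, $t4, 12: $t4=0&12=0
after lw $t4, 0($t6): $t4=M[0]=7
after and $t4, $t4, 31: $t4=7&31=7
after add $t6, $t6, 4: $t6=0+4=4
after add $t7, $t7, 3: $t7=0+3=3
cmp $t7, 9  (cmp 3,9)
blt start: taken
after and $t4, $t4, 12: $t4=7&12=4
after lw $t4, 0($t6): $t4=M[4]=3
after and $t4, $t4, 31: $t4=3&31=3
after add $t6, $t6, 4: $t6=4+4=8
after add $t7, $t7, 3: $t7=3+3=6
cmp $t7, 9  (cmp 6,9)
blt start: taken
after and $t4, $t4, 12: $t4=3&12=0
after lw $t4, 0($t6): $t4=M[8]=6
after and $t4, $t4, 31: $t4=6&31=6
after add $t6, $t6, 4: $t6=8+4=12
after add $t7, $t7, 3: $t7=6+3=9
cmp $t7, 9  (cmp 9,9)
blt start: not taken
sw $t4, (0) → M[0]=6
halt.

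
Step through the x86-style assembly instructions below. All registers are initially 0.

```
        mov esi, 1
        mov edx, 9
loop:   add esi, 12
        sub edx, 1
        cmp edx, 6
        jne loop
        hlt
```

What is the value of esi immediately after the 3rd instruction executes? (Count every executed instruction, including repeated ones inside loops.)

13

after mov esi, 1: esi=1
after mov edx, 9: edx=9
after add esi, 12: esi=1+12=13
After step 3: esi = 13.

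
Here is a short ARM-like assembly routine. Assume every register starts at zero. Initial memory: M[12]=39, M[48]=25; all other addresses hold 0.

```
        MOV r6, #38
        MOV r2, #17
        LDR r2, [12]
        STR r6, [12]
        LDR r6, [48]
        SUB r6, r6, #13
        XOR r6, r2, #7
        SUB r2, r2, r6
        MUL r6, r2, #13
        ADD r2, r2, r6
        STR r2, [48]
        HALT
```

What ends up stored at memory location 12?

38

r6=38
r2=17
r2=M[12]=39
STR r6, [12] → M[12]=38
r6=M[48]=25
r6=25-13=12
r6=39^7=32
r2=39-32=7
r6=7*13=91
r2=7+91=98
STR r2, [48] → M[48]=98
halt.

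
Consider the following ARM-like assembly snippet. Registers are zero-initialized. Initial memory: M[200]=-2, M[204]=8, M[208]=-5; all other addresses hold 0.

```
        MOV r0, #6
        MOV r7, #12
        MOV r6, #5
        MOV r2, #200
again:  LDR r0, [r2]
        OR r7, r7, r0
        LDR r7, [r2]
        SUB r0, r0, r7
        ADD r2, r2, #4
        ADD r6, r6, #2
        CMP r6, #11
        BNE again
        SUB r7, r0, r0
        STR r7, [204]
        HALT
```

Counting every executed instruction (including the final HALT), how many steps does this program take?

r0=6
r7=12
r6=5
r2=200
r0=M[200]=-2
r7=12|(-2)=-2
r7=M[200]=-2
r0=(-2)-(-2)=0
r2=200+4=204
r6=5+2=7
CMP r6, #11  (cmp 7,11)
BNE again: taken
r0=M[204]=8
r7=(-2)|8=-2
r7=M[204]=8
r0=8-8=0
r2=204+4=208
r6=7+2=9
CMP r6, #11  (cmp 9,11)
BNE again: taken
r0=M[208]=-5
r7=8|(-5)=-5
r7=M[208]=-5
r0=(-5)-(-5)=0
r2=208+4=212
r6=9+2=11
CMP r6, #11  (cmp 11,11)
BNE again: not taken
r7=0-0=0
STR r7, [204] → M[204]=0
halt.
Total executed instructions: 31.

31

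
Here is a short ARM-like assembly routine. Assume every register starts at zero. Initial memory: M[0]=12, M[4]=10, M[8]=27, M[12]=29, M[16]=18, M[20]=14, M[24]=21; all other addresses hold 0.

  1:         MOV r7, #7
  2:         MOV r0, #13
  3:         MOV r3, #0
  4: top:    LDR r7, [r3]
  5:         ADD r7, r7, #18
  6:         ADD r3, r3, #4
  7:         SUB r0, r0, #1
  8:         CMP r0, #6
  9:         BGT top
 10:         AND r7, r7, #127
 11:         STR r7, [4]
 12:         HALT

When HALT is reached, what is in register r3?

after MOV r7, #7: r7=7
after MOV r0, #13: r0=13
after MOV r3, #0: r3=0
after LDR r7, [r3]: r7=M[0]=12
after ADD r7, r7, #18: r7=12+18=30
after ADD r3, r3, #4: r3=0+4=4
after SUB r0, r0, #1: r0=13-1=12
CMP r0, #6  (cmp 12,6)
BGT top: taken
after LDR r7, [r3]: r7=M[4]=10
after ADD r7, r7, #18: r7=10+18=28
after ADD r3, r3, #4: r3=4+4=8
after SUB r0, r0, #1: r0=12-1=11
CMP r0, #6  (cmp 11,6)
BGT top: taken
after LDR r7, [r3]: r7=M[8]=27
after ADD r7, r7, #18: r7=27+18=45
after ADD r3, r3, #4: r3=8+4=12
after SUB r0, r0, #1: r0=11-1=10
CMP r0, #6  (cmp 10,6)
BGT top: taken
after LDR r7, [r3]: r7=M[12]=29
after ADD r7, r7, #18: r7=29+18=47
after ADD r3, r3, #4: r3=12+4=16
after SUB r0, r0, #1: r0=10-1=9
CMP r0, #6  (cmp 9,6)
BGT top: taken
after LDR r7, [r3]: r7=M[16]=18
after ADD r7, r7, #18: r7=18+18=36
after ADD r3, r3, #4: r3=16+4=20
after SUB r0, r0, #1: r0=9-1=8
CMP r0, #6  (cmp 8,6)
BGT top: taken
after LDR r7, [r3]: r7=M[20]=14
after ADD r7, r7, #18: r7=14+18=32
after ADD r3, r3, #4: r3=20+4=24
after SUB r0, r0, #1: r0=8-1=7
CMP r0, #6  (cmp 7,6)
BGT top: taken
after LDR r7, [r3]: r7=M[24]=21
after ADD r7, r7, #18: r7=21+18=39
after ADD r3, r3, #4: r3=24+4=28
after SUB r0, r0, #1: r0=7-1=6
CMP r0, #6  (cmp 6,6)
BGT top: not taken
after AND r7, r7, #127: r7=39&127=39
STR r7, [4] → M[4]=39
halt.

28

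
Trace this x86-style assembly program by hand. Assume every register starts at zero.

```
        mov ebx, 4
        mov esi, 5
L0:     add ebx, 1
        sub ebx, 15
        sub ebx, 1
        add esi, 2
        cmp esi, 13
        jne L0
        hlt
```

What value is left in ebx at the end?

after mov ebx, 4: ebx=4
after mov esi, 5: esi=5
after add ebx, 1: ebx=4+1=5
after sub ebx, 15: ebx=5-15=-10
after sub ebx, 1: ebx=(-10)-1=-11
after add esi, 2: esi=5+2=7
cmp esi, 13  (cmp 7,13)
jne L0: taken
after add ebx, 1: ebx=(-11)+1=-10
after sub ebx, 15: ebx=(-10)-15=-25
after sub ebx, 1: ebx=(-25)-1=-26
after add esi, 2: esi=7+2=9
cmp esi, 13  (cmp 9,13)
jne L0: taken
after add ebx, 1: ebx=(-26)+1=-25
after sub ebx, 15: ebx=(-25)-15=-40
after sub ebx, 1: ebx=(-40)-1=-41
after add esi, 2: esi=9+2=11
cmp esi, 13  (cmp 11,13)
jne L0: taken
after add ebx, 1: ebx=(-41)+1=-40
after sub ebx, 15: ebx=(-40)-15=-55
after sub ebx, 1: ebx=(-55)-1=-56
after add esi, 2: esi=11+2=13
cmp esi, 13  (cmp 13,13)
jne L0: not taken
halt.

-56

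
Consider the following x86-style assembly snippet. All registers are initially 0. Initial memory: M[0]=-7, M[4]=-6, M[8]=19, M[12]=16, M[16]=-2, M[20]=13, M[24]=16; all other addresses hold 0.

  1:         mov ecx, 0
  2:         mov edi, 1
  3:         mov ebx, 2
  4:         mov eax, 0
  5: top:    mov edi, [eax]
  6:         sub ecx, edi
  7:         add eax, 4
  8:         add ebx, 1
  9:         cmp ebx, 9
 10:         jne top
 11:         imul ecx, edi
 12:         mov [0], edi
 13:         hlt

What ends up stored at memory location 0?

16

ecx=0
edi=1
ebx=2
eax=0
edi=M[0]=-7
ecx=0-(-7)=7
eax=0+4=4
ebx=2+1=3
cmp ebx, 9  (cmp 3,9)
jne top: taken
edi=M[4]=-6
ecx=7-(-6)=13
eax=4+4=8
ebx=3+1=4
cmp ebx, 9  (cmp 4,9)
jne top: taken
edi=M[8]=19
ecx=13-19=-6
eax=8+4=12
ebx=4+1=5
cmp ebx, 9  (cmp 5,9)
jne top: taken
edi=M[12]=16
ecx=(-6)-16=-22
eax=12+4=16
ebx=5+1=6
cmp ebx, 9  (cmp 6,9)
jne top: taken
edi=M[16]=-2
ecx=(-22)-(-2)=-20
eax=16+4=20
ebx=6+1=7
cmp ebx, 9  (cmp 7,9)
jne top: taken
edi=M[20]=13
ecx=(-20)-13=-33
eax=20+4=24
ebx=7+1=8
cmp ebx, 9  (cmp 8,9)
jne top: taken
edi=M[24]=16
ecx=(-33)-16=-49
eax=24+4=28
ebx=8+1=9
cmp ebx, 9  (cmp 9,9)
jne top: not taken
ecx=(-49)*16=-784
mov [0], edi → M[0]=16
halt.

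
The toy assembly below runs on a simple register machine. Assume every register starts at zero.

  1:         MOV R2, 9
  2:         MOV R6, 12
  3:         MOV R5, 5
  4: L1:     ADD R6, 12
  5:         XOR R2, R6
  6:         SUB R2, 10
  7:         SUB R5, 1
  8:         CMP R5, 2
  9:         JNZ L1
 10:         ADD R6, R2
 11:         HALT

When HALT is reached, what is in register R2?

31

MOV R2, 9 → R2=9
MOV R6, 12 → R6=12
MOV R5, 5 → R5=5
ADD R6, 12 → R6=12+12=24
XOR R2, R6 → R2=9^24=17
SUB R2, 10 → R2=17-10=7
SUB R5, 1 → R5=5-1=4
CMP R5, 2  (cmp 4,2)
JNZ L1: taken
ADD R6, 12 → R6=24+12=36
XOR R2, R6 → R2=7^36=35
SUB R2, 10 → R2=35-10=25
SUB R5, 1 → R5=4-1=3
CMP R5, 2  (cmp 3,2)
JNZ L1: taken
ADD R6, 12 → R6=36+12=48
XOR R2, R6 → R2=25^48=41
SUB R2, 10 → R2=41-10=31
SUB R5, 1 → R5=3-1=2
CMP R5, 2  (cmp 2,2)
JNZ L1: not taken
ADD R6, R2 → R6=48+31=79
halt.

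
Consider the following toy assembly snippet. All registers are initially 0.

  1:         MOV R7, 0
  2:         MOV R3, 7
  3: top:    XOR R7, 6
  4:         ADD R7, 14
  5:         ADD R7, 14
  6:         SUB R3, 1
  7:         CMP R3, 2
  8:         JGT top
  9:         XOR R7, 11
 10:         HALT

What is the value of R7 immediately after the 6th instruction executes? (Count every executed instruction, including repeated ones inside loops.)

34

R7=0
R3=7
R7=0^6=6
R7=6+14=20
R7=20+14=34
R3=7-1=6
After step 6: R7 = 34.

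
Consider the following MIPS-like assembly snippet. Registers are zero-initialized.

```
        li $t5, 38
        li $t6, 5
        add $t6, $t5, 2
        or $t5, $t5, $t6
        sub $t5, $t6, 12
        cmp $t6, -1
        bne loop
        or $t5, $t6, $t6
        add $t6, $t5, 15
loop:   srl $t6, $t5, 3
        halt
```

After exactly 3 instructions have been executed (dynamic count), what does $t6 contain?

after li $t5, 38: $t5=38
after li $t6, 5: $t6=5
after add $t6, $t5, 2: $t6=38+2=40
After step 3: $t6 = 40.

40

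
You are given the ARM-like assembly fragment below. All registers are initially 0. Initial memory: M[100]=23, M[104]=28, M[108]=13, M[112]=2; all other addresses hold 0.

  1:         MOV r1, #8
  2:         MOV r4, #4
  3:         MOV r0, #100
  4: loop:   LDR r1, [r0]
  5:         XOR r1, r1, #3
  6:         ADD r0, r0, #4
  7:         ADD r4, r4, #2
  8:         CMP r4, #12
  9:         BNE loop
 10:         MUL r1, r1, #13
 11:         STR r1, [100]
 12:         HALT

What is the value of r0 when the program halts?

MOV r1, #8 → r1=8
MOV r4, #4 → r4=4
MOV r0, #100 → r0=100
LDR r1, [r0] → r1=M[100]=23
XOR r1, r1, #3 → r1=23^3=20
ADD r0, r0, #4 → r0=100+4=104
ADD r4, r4, #2 → r4=4+2=6
CMP r4, #12  (cmp 6,12)
BNE loop: taken
LDR r1, [r0] → r1=M[104]=28
XOR r1, r1, #3 → r1=28^3=31
ADD r0, r0, #4 → r0=104+4=108
ADD r4, r4, #2 → r4=6+2=8
CMP r4, #12  (cmp 8,12)
BNE loop: taken
LDR r1, [r0] → r1=M[108]=13
XOR r1, r1, #3 → r1=13^3=14
ADD r0, r0, #4 → r0=108+4=112
ADD r4, r4, #2 → r4=8+2=10
CMP r4, #12  (cmp 10,12)
BNE loop: taken
LDR r1, [r0] → r1=M[112]=2
XOR r1, r1, #3 → r1=2^3=1
ADD r0, r0, #4 → r0=112+4=116
ADD r4, r4, #2 → r4=10+2=12
CMP r4, #12  (cmp 12,12)
BNE loop: not taken
MUL r1, r1, #13 → r1=1*13=13
STR r1, [100] → M[100]=13
halt.

116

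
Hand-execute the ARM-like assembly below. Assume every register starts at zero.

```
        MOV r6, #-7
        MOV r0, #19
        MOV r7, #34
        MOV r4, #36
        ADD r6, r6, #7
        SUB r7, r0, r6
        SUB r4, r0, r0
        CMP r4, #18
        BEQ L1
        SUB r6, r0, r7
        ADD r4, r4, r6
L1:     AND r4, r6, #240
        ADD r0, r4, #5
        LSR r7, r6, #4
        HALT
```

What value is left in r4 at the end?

after MOV r6, #-7: r6=-7
after MOV r0, #19: r0=19
after MOV r7, #34: r7=34
after MOV r4, #36: r4=36
after ADD r6, r6, #7: r6=(-7)+7=0
after SUB r7, r0, r6: r7=19-0=19
after SUB r4, r0, r0: r4=19-19=0
CMP r4, #18  (cmp 0,18)
BEQ L1: not taken
after SUB r6, r0, r7: r6=19-19=0
after ADD r4, r4, r6: r4=0+0=0
after AND r4, r6, #240: r4=0&240=0
after ADD r0, r4, #5: r0=0+5=5
after LSR r7, r6, #4: r7=0>>4=0
halt.

0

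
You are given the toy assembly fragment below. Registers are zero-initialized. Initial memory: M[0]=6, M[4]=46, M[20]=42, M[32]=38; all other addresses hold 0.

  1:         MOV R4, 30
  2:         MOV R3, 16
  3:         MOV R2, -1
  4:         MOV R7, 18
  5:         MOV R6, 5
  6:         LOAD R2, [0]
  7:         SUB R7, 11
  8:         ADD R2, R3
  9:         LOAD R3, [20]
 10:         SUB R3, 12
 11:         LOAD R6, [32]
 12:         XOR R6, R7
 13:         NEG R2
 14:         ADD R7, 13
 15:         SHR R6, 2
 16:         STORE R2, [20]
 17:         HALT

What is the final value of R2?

MOV R4, 30 → R4=30
MOV R3, 16 → R3=16
MOV R2, -1 → R2=-1
MOV R7, 18 → R7=18
MOV R6, 5 → R6=5
LOAD R2, [0] → R2=M[0]=6
SUB R7, 11 → R7=18-11=7
ADD R2, R3 → R2=6+16=22
LOAD R3, [20] → R3=M[20]=42
SUB R3, 12 → R3=42-12=30
LOAD R6, [32] → R6=M[32]=38
XOR R6, R7 → R6=38^7=33
NEG R2 → R2=-(22)=-22
ADD R7, 13 → R7=7+13=20
SHR R6, 2 → R6=33>>2=8
STORE R2, [20] → M[20]=-22
halt.

-22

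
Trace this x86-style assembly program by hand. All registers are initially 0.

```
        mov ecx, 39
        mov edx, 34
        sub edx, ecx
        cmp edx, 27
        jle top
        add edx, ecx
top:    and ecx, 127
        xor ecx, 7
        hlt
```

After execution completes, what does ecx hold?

after mov ecx, 39: ecx=39
after mov edx, 34: edx=34
after sub edx, ecx: edx=34-39=-5
cmp edx, 27  (cmp -5,27)
jle top: taken
after and ecx, 127: ecx=39&127=39
after xor ecx, 7: ecx=39^7=32
halt.

32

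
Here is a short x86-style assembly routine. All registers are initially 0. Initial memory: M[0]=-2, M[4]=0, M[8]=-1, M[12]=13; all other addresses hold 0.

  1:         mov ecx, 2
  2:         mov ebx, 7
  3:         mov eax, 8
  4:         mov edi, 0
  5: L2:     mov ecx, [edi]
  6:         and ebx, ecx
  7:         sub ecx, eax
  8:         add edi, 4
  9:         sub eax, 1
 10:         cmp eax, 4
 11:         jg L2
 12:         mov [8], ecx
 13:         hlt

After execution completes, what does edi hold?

16

after mov ecx, 2: ecx=2
after mov ebx, 7: ebx=7
after mov eax, 8: eax=8
after mov edi, 0: edi=0
after mov ecx, [edi]: ecx=M[0]=-2
after and ebx, ecx: ebx=7&(-2)=6
after sub ecx, eax: ecx=(-2)-8=-10
after add edi, 4: edi=0+4=4
after sub eax, 1: eax=8-1=7
cmp eax, 4  (cmp 7,4)
jg L2: taken
after mov ecx, [edi]: ecx=M[4]=0
after and ebx, ecx: ebx=6&0=0
after sub ecx, eax: ecx=0-7=-7
after add edi, 4: edi=4+4=8
after sub eax, 1: eax=7-1=6
cmp eax, 4  (cmp 6,4)
jg L2: taken
after mov ecx, [edi]: ecx=M[8]=-1
after and ebx, ecx: ebx=0&(-1)=0
after sub ecx, eax: ecx=(-1)-6=-7
after add edi, 4: edi=8+4=12
after sub eax, 1: eax=6-1=5
cmp eax, 4  (cmp 5,4)
jg L2: taken
after mov ecx, [edi]: ecx=M[12]=13
after and ebx, ecx: ebx=0&13=0
after sub ecx, eax: ecx=13-5=8
after add edi, 4: edi=12+4=16
after sub eax, 1: eax=5-1=4
cmp eax, 4  (cmp 4,4)
jg L2: not taken
mov [8], ecx → M[8]=8
halt.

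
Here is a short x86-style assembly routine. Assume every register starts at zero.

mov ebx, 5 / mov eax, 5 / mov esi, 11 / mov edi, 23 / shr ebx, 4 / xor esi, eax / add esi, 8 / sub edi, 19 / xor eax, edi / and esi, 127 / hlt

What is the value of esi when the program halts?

ebx=5
eax=5
esi=11
edi=23
ebx=5>>4=0
esi=11^5=14
esi=14+8=22
edi=23-19=4
eax=5^4=1
esi=22&127=22
halt.

22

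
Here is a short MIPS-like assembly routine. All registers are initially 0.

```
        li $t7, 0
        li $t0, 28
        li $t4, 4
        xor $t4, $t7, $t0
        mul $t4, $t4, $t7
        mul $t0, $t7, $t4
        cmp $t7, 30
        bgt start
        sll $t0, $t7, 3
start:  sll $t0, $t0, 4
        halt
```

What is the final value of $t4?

0

after li $t7, 0: $t7=0
after li $t0, 28: $t0=28
after li $t4, 4: $t4=4
after xor $t4, $t7, $t0: $t4=0^28=28
after mul $t4, $t4, $t7: $t4=28*0=0
after mul $t0, $t7, $t4: $t0=0*0=0
cmp $t7, 30  (cmp 0,30)
bgt start: not taken
after sll $t0, $t7, 3: $t0=0<<3=0
after sll $t0, $t0, 4: $t0=0<<4=0
halt.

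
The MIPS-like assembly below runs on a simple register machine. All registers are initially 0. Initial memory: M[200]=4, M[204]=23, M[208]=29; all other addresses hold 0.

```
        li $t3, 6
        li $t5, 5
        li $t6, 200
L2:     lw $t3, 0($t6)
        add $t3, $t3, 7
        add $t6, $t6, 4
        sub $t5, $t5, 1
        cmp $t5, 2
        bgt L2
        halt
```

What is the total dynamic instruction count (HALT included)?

22

$t3=6
$t5=5
$t6=200
$t3=M[200]=4
$t3=4+7=11
$t6=200+4=204
$t5=5-1=4
cmp $t5, 2  (cmp 4,2)
bgt L2: taken
$t3=M[204]=23
$t3=23+7=30
$t6=204+4=208
$t5=4-1=3
cmp $t5, 2  (cmp 3,2)
bgt L2: taken
$t3=M[208]=29
$t3=29+7=36
$t6=208+4=212
$t5=3-1=2
cmp $t5, 2  (cmp 2,2)
bgt L2: not taken
halt.
Total executed instructions: 22.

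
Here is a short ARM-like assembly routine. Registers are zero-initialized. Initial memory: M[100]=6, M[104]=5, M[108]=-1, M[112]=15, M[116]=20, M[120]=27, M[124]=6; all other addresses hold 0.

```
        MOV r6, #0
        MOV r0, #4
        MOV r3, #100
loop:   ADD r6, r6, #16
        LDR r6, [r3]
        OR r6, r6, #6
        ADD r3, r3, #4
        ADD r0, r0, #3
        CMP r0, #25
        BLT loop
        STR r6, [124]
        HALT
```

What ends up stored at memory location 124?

6

r6=0
r0=4
r3=100
r6=0+16=16
r6=M[100]=6
r6=6|6=6
r3=100+4=104
r0=4+3=7
CMP r0, #25  (cmp 7,25)
BLT loop: taken
r6=6+16=22
r6=M[104]=5
r6=5|6=7
r3=104+4=108
r0=7+3=10
CMP r0, #25  (cmp 10,25)
BLT loop: taken
r6=7+16=23
r6=M[108]=-1
r6=(-1)|6=-1
r3=108+4=112
r0=10+3=13
CMP r0, #25  (cmp 13,25)
BLT loop: taken
r6=(-1)+16=15
r6=M[112]=15
r6=15|6=15
r3=112+4=116
r0=13+3=16
CMP r0, #25  (cmp 16,25)
BLT loop: taken
r6=15+16=31
r6=M[116]=20
r6=20|6=22
r3=116+4=120
r0=16+3=19
CMP r0, #25  (cmp 19,25)
BLT loop: taken
r6=22+16=38
r6=M[120]=27
r6=27|6=31
r3=120+4=124
r0=19+3=22
CMP r0, #25  (cmp 22,25)
BLT loop: taken
r6=31+16=47
r6=M[124]=6
r6=6|6=6
r3=124+4=128
r0=22+3=25
CMP r0, #25  (cmp 25,25)
BLT loop: not taken
STR r6, [124] → M[124]=6
halt.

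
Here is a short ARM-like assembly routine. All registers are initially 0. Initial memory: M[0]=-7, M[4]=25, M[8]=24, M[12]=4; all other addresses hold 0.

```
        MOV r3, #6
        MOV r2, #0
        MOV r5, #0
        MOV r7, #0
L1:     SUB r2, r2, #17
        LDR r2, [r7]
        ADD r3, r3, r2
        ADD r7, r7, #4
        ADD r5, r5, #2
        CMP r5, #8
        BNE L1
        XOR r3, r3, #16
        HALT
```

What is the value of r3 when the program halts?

r3=6
r2=0
r5=0
r7=0
r2=0-17=-17
r2=M[0]=-7
r3=6+(-7)=-1
r7=0+4=4
r5=0+2=2
CMP r5, #8  (cmp 2,8)
BNE L1: taken
r2=(-7)-17=-24
r2=M[4]=25
r3=(-1)+25=24
r7=4+4=8
r5=2+2=4
CMP r5, #8  (cmp 4,8)
BNE L1: taken
r2=25-17=8
r2=M[8]=24
r3=24+24=48
r7=8+4=12
r5=4+2=6
CMP r5, #8  (cmp 6,8)
BNE L1: taken
r2=24-17=7
r2=M[12]=4
r3=48+4=52
r7=12+4=16
r5=6+2=8
CMP r5, #8  (cmp 8,8)
BNE L1: not taken
r3=52^16=36
halt.

36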